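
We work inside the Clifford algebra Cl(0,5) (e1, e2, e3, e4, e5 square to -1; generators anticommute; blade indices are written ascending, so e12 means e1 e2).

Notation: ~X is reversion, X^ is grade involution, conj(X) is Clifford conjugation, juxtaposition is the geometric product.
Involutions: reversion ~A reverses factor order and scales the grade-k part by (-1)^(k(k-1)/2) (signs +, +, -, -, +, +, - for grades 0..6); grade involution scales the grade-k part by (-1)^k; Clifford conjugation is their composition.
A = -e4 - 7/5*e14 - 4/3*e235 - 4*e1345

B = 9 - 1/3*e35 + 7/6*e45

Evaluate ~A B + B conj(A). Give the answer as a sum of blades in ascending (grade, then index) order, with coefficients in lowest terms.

first term: 4/9*e2 - 9*e4 + 7/6*e5 + 14/3*e13 + 209/15*e14 - 49/30*e15 + 14/9*e234 + 12*e235 - 1/3*e345 - 533/15*e1345
second term: -4/9*e2 + 9*e4 + 7/6*e5 + 14/3*e13 + 209/15*e14 + 49/30*e15 + 14/9*e234 - 12*e235 + 1/3*e345 - 533/15*e1345
Answer: 7/3*e5 + 28/3*e13 + 418/15*e14 + 28/9*e234 - 1066/15*e1345


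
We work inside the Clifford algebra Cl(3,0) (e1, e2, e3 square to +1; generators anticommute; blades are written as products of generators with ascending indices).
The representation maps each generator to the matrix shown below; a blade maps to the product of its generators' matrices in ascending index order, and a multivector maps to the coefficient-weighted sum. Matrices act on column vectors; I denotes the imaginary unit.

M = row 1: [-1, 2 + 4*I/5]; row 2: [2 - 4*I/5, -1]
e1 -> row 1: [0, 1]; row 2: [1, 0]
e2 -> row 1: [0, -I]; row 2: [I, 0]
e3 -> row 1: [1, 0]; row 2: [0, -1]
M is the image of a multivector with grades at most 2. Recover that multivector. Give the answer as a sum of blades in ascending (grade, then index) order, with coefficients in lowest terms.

Method: 1, rho(e1), rho(e2), rho(e3) form a trace-orthogonal basis of the 2x2 complex matrices (tr(X Y) = 2 if X = Y, else 0), so M = m0*1 + m1*rho(e1) + m2*rho(e2) + m3*rho(e3) with m0 = tr(M)/2 = -1, m1 = tr(M rho(e1))/2 = 2, m2 = tr(M rho(e2))/2 = -4/5, m3 = tr(M rho(e3))/2 = 0.
Multiplying table entries, the bivector images are rho(e1 e2) = I*rho(e3), rho(e1 e3) = -I*rho(e2), rho(e2 e3) = I*rho(e1); with real blade coefficients the real parts of m0..m3 are the coefficients of 1, e1, e2, e3 and the imaginary parts give the bivectors (e2 e3: Im m1, e1 e3: -Im m2, e1 e2: Im m3).
Answer: -1 + 2*e1 - 4/5*e2


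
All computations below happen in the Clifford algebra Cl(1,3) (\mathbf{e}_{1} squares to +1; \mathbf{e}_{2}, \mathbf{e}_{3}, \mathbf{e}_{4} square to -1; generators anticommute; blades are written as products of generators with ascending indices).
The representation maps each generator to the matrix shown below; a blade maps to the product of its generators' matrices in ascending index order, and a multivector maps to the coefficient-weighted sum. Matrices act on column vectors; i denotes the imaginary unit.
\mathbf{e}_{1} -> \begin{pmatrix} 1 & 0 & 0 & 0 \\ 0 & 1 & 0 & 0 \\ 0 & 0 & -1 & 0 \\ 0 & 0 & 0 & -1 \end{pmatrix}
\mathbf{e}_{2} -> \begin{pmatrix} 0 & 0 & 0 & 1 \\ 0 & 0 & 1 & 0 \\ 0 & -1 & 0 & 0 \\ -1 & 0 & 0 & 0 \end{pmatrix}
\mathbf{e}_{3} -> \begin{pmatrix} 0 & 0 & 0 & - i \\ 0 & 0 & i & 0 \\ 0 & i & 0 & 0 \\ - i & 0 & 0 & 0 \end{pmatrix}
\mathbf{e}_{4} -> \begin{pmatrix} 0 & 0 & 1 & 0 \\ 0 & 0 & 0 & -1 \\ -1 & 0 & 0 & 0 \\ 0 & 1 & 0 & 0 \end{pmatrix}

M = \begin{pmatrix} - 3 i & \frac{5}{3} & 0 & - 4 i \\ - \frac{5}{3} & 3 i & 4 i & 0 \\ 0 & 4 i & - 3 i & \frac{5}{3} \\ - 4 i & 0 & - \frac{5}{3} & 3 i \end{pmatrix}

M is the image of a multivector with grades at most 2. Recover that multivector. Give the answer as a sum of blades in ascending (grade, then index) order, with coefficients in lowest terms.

Method: the blade images are trace-orthogonal — tr(rho(e_A) rho(e_B)^-1) = 4 if A = B and 0 otherwise — and rho(e_A)^-1 = (e_A)^2 * rho(e_A) with (e_A)^2 = +1 or -1, so the coefficient of e_A in the preimage is (e_A)^2 * tr(M rho(e_A))/4.
Nonzero projections over blades of grade <= 2: e_{3}: (e_{3})^2 = -1, tr(M rho(e_{3})) = -16, coefficient 4; e_{2} e_{3}: (e_{2} e_{3})^2 = -1, tr(M rho(e_{2} e_{3})) = -12, coefficient 3; e_{2} e_{4}: (e_{2} e_{4})^2 = -1, tr(M rho(e_{2} e_{4})) = - \frac{20}{3}, coefficient \frac{5}{3}. Every other blade of grade <= 2 projects to 0.
Answer: 4 e_{3} + 3 e_{2} e_{3} + \frac{5}{3} e_{2} e_{4}


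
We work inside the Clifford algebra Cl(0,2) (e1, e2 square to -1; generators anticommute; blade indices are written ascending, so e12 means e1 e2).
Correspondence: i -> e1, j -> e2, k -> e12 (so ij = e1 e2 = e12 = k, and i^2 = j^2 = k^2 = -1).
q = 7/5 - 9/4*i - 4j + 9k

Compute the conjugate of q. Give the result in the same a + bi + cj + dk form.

In blades: q = 7/5 - 9/4*e1 - 4*e2 + 9*e12.
Conjugation here is Clifford conjugation: the scalar is fixed and the grade-1 and grade-2 blades all flip sign, giving 7/5 + 9/4*e1 + 4*e2 - 9*e12; translating back:
Answer: 7/5 + 9/4*i + 4j - 9k


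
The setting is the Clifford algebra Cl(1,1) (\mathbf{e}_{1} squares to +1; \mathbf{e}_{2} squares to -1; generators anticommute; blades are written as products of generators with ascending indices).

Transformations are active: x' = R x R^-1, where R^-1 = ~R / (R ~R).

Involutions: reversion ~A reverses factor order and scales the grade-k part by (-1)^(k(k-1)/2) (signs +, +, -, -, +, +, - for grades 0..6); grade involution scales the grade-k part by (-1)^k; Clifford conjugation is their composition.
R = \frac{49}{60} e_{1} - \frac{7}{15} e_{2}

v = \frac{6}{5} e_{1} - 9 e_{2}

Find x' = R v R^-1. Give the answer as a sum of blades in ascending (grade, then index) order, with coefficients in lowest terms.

~R = \frac{49}{60} e_{1} - \frac{7}{15} e_{2}, and R ~R = \frac{539}{1200}, so R^-1 = ~R / (\frac{539}{1200}).
R v = -\frac{161}{50} - \frac{679}{100} e_{1} e_{2}
Answer: -\frac{142}{11} e_{1} + \frac{863}{55} e_{2}


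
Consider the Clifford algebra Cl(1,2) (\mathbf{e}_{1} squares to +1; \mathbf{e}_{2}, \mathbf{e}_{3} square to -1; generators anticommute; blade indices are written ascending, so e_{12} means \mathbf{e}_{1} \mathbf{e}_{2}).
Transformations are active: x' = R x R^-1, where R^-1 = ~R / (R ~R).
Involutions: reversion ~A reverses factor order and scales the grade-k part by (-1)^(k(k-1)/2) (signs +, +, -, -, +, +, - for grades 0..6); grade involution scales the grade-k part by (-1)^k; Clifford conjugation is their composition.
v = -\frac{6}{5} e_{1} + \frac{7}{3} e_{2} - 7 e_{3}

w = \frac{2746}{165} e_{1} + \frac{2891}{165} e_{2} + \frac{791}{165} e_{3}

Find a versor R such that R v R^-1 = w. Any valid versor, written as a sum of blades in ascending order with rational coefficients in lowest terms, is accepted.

Here q(v) = q(w) = -\frac{11926}{225}; the classical choice R = v + w = \frac{2548}{165} e_{1} + \frac{1092}{55} e_{2} - \frac{364}{165} e_{3} then realises v -> w under the sandwich.
Answer: \frac{2548}{165} e_{1} + \frac{1092}{55} e_{2} - \frac{364}{165} e_{3}


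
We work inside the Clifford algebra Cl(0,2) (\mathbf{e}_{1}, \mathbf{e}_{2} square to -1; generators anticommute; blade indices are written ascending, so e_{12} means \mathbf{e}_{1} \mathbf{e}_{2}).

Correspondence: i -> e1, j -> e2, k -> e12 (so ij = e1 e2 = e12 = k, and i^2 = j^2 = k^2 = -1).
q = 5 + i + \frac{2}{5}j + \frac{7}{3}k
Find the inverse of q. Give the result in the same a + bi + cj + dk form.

In blades: q = 5 + e_{1} + \frac{2}{5} e_{2} + \frac{7}{3} e_{12}.
With qbar = 5 - e_{1} - \frac{2}{5} e_{2} - \frac{7}{3} e_{12} (scalar fixed, mapped units negated), q qbar = \frac{7111}{225} (the sum of squared coefficients), so q^-1 = qbar / (\frac{7111}{225}) = \frac{1125}{7111} - \frac{225}{7111} e_{1} - \frac{90}{7111} e_{2} - \frac{525}{7111} e_{12}; translating back:
Answer: \frac{1125}{7111} - \frac{225}{7111}i - \frac{90}{7111}j - \frac{525}{7111}k


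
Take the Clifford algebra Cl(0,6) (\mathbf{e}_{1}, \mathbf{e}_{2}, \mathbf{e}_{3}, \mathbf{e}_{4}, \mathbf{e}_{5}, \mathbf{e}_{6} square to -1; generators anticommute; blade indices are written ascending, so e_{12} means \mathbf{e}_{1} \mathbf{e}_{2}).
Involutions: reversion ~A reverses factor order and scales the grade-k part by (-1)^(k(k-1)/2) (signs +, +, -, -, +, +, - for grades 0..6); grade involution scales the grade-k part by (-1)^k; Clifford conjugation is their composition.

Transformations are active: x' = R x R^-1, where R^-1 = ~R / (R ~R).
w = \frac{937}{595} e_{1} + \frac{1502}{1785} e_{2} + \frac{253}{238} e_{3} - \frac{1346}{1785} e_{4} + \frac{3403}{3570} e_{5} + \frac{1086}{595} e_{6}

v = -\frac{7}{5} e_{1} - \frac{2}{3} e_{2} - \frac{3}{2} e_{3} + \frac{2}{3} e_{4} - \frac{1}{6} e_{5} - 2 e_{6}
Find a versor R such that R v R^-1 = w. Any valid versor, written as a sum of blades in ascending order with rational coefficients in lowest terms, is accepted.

Reasoning: v^2 = w^2 = -\frac{1369}{150} since conjugation preserves the quadratic form; R = v + w = \frac{104}{595} e_{1} + \frac{104}{595} e_{2} - \frac{52}{119} e_{3} - \frac{52}{595} e_{4} + \frac{468}{595} e_{5} - \frac{104}{595} e_{6} is then valid when invertible, keeping its own part and reversing (v - w)/2.
Answer: \frac{104}{595} e_{1} + \frac{104}{595} e_{2} - \frac{52}{119} e_{3} - \frac{52}{595} e_{4} + \frac{468}{595} e_{5} - \frac{104}{595} e_{6}


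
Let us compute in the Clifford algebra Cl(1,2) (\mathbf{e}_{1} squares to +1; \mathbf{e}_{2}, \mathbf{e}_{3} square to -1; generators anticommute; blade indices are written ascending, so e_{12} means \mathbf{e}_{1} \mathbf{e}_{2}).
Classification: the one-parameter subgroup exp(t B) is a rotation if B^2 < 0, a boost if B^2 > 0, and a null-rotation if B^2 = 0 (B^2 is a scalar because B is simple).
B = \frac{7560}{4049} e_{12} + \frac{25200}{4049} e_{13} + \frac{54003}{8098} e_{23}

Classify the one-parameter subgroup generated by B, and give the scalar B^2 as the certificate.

B^2 term by term: the squares give (\frac{7560}{4049})^2*(e_{12})^2 + (\frac{25200}{4049})^2*(e_{13})^2 + (\frac{54003}{8098})^2*(e_{23})^2 = \frac{57153600}{16394401}*(+1) + \frac{635040000}{16394401}*(+1) + \frac{2916324009}{65577604}*(-1) = -\frac{9}{4} (each basis 2-blade squares to minus the product of its generators' squares); cross terms between blades sharing an index anticommute and cancel. So B^2 = -\frac{9}{4}.
Answer: rotation, certificate B^2 = -\frac{9}{4}. Note: conjugating B changes its blade decomposition but never the scalar B^2 = -\frac{9}{4}, whose sign settles the classification.


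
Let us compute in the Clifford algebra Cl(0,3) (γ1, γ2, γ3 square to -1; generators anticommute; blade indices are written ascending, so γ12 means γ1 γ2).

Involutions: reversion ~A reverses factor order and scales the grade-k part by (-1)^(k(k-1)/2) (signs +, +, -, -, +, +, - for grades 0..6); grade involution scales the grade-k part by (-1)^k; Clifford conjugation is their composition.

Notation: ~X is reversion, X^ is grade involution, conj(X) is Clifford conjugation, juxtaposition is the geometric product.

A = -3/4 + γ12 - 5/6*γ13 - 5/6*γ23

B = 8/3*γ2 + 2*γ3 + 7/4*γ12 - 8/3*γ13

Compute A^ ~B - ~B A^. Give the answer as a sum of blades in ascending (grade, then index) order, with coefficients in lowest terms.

first term: 143/36 - γ1 - 1/3*γ2 - 67/18*γ3 + 509/144*γ12 - 13/24*γ13 + 29/24*γ23 + 38/9*γ123
second term: 143/36 + γ1 - 11/3*γ2 + 13/18*γ3 - 131/144*γ12 - 83/24*γ13 - 29/24*γ23 + 38/9*γ123
Answer: -2*γ1 + 10/3*γ2 - 40/9*γ3 + 40/9*γ12 + 35/12*γ13 + 29/12*γ23


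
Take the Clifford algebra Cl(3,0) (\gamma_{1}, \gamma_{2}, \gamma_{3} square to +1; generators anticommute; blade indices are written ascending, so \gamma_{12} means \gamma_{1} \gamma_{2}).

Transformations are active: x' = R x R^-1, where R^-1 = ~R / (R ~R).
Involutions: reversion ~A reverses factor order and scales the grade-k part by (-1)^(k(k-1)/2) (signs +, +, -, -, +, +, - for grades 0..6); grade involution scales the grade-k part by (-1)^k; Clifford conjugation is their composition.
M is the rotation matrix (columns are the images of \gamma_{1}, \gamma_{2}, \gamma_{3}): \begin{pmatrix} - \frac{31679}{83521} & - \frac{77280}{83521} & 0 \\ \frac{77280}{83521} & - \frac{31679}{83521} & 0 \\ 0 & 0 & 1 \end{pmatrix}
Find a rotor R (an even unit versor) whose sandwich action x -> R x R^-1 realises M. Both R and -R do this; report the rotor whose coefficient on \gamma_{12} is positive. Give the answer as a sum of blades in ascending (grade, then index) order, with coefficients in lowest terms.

Method: write R = a + b12*\gamma_{12} + b13*\gamma_{13} + b23*\gamma_{23} with a^2 + b12^2 + b13^2 + b23^2 = 1 (so R^-1 = ~R). Expanding the columns R e_j ~R gives tr M = 4a^2 - 1 and, from the antisymmetric part, M21 - M12 = -4a*b12, M13 - M31 = 4a*b13, M32 - M23 = -4a*b23.
Here tr M = \frac{20163}{83521}, so a^2 = (1 + tr M)/4 = \frac{25921}{83521} and a = ±\frac{161}{289}. Taking a = \frac{161}{289}: M21 - M12 = \frac{154560}{83521}, M13 - M31 = 0, M32 - M23 = 0, giving b12 = -\frac{240}{289}, b13 = 0, b23 = 0, i.e. R = \frac{161}{289} - \frac{240}{289} \gamma_{12}.
Its \gamma_{12} coefficient is negative, so report the other preimage -R.
Answer: -\frac{161}{289} + \frac{240}{289} \gamma_{12}. Uniqueness: Spin(3) -> SO(3) maps R and -R to the same rotation of trace \frac{20163}{83521}; fixing the sign of the \gamma_{12} coefficient removes the ambiguity.


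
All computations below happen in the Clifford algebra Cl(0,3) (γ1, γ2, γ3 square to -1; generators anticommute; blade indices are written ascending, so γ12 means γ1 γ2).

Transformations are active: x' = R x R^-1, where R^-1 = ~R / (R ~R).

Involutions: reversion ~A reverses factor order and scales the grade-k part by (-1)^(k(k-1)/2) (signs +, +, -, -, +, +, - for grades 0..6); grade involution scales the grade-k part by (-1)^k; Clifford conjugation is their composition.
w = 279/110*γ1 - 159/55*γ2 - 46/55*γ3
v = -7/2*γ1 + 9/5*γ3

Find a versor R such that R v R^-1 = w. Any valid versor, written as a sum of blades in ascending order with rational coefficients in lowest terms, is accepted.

Since q(v) = q(w) = -1549/100, the sum R = v + w = -53/55*γ1 - 159/55*γ2 + 53/55*γ3 does the job whenever invertible.
Answer: -53/55*γ1 - 159/55*γ2 + 53/55*γ3


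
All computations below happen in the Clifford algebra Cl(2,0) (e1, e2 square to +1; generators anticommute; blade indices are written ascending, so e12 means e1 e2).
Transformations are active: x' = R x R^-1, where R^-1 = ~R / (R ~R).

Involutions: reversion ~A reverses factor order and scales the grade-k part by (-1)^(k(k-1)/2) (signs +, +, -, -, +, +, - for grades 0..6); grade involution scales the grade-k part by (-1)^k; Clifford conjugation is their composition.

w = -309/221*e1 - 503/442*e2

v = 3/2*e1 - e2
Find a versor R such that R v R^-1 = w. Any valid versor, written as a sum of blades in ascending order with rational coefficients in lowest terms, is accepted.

Here q(v) = q(w) = 13/4; the classical choice R = v + w = 45/442*e1 - 945/442*e2 then realises v -> w under the sandwich.
Answer: 45/442*e1 - 945/442*e2


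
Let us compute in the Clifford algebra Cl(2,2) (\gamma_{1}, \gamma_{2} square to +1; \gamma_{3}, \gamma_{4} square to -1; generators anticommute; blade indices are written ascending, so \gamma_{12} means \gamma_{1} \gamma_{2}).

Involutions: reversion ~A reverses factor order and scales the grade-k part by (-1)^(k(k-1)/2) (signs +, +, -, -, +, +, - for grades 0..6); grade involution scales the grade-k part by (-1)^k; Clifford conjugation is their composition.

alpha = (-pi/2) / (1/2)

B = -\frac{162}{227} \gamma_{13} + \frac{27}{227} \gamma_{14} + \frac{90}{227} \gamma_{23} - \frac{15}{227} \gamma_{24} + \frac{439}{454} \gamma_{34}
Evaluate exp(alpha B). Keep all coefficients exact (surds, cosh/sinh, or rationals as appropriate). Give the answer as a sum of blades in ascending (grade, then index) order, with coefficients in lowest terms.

B^2 term by term: the squares give (-\frac{162}{227})^2*(\gamma_{13})^2 + (\frac{27}{227})^2*(\gamma_{14})^2 + (\frac{90}{227})^2*(\gamma_{23})^2 + (-\frac{15}{227})^2*(\gamma_{24})^2 + (\frac{439}{454})^2*(\gamma_{34})^2 = \frac{26244}{51529}*(+1) + \frac{729}{51529}*(+1) + \frac{8100}{51529}*(+1) + \frac{225}{51529}*(+1) + \frac{192721}{206116}*(-1) = -\frac{1}{4} (each basis 2-blade squares to minus the product of its generators' squares); cross terms between blades sharing an index anticommute and cancel; the commuting (index-disjoint) pairs give grade-4 terms 2*c*c'*(blade product), which cancel blade by blade — \gamma_{1234}: -\frac{4860}{51529} + \frac{4860}{51529} = 0 — confirming B is simple. So B^2 = -\frac{1}{4}.
B^2 = -\frac{1}{4} — B^2 < 0, so the exponential closes trigonometrically: l = \frac{1}{2}, alpha*l = - \frac{\pi}{2}, so exp(alpha B) = cos(- \frac{\pi}{2}) + (sin(- \frac{\pi}{2})/(\frac{1}{2}))*B = 0 + (-2)*B.
Answer: \frac{324}{227} \gamma_{13} - \frac{54}{227} \gamma_{14} - \frac{180}{227} \gamma_{23} + \frac{30}{227} \gamma_{24} - \frac{439}{227} \gamma_{34}


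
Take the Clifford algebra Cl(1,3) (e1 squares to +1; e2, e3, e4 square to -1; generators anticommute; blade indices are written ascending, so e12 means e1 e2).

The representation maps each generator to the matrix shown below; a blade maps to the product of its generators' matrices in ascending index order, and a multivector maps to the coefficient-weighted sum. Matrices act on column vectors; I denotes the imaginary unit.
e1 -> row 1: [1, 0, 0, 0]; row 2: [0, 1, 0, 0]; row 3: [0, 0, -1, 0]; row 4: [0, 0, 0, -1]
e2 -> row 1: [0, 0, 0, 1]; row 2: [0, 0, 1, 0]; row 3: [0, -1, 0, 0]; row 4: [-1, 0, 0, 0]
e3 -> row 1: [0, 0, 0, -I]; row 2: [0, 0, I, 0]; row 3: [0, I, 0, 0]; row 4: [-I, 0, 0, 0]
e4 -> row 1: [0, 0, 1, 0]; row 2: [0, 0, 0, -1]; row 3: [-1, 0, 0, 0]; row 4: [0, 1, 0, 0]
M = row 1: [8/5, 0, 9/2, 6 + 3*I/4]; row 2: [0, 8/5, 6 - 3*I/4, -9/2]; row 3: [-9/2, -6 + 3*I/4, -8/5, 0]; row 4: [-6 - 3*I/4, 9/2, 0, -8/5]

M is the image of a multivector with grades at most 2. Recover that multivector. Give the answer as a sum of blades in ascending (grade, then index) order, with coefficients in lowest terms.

Method: the blade images are trace-orthogonal — tr(rho(e_A) rho(e_B)^-1) = 4 if A = B and 0 otherwise — and rho(e_A)^-1 = (e_A)^2 * rho(e_A) with (e_A)^2 = +1 or -1, so the coefficient of e_A in the preimage is (e_A)^2 * tr(M rho(e_A))/4.
Nonzero projections over blades of grade <= 2: e1: (e1)^2 = +1, tr(M rho(e1)) = 32/5, coefficient 8/5; e2: (e2)^2 = -1, tr(M rho(e2)) = -24, coefficient 6; e4: (e4)^2 = -1, tr(M rho(e4)) = -18, coefficient 9/2; e13: (e13)^2 = +1, tr(M rho(e13)) = -3, coefficient -3/4. Every other blade of grade <= 2 projects to 0.
Answer: 8/5*e1 + 6*e2 + 9/2*e4 - 3/4*e13


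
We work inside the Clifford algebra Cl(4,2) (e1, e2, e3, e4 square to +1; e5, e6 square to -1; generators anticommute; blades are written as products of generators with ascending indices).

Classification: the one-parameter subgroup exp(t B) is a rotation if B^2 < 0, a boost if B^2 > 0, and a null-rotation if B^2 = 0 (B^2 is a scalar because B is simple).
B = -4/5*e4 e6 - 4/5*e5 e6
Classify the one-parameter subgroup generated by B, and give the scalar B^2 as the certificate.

B^2 term by term: the squares give (-4/5)^2*(e4 e6)^2 + (-4/5)^2*(e5 e6)^2 = 16/25*(+1) + 16/25*(-1) = 0 (each basis 2-blade squares to minus the product of its generators' squares); cross terms between blades sharing an index anticommute and cancel. So B^2 = 0.
Answer: null-rotation, certificate B^2 = 0. Check the certificate: B^2 = 0, and that sign is decisive whatever form B takes.


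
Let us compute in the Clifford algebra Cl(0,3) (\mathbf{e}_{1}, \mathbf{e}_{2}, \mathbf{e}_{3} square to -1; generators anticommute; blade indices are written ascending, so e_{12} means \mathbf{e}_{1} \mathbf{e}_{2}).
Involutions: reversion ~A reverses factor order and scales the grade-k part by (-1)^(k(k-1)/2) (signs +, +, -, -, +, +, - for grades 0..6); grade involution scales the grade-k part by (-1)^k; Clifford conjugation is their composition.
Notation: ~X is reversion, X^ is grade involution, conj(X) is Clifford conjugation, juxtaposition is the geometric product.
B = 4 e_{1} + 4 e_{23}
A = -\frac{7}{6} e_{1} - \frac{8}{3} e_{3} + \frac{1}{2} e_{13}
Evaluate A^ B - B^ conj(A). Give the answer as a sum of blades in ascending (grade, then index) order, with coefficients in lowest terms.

first term: -\frac{14}{3} + \frac{32}{3} e_{2} + 2 e_{3} + 2 e_{12} - \frac{32}{3} e_{13} + \frac{14}{3} e_{123}
second term: \frac{14}{3} - \frac{32}{3} e_{2} - 2 e_{3} + 2 e_{12} - \frac{32}{3} e_{13} + \frac{14}{3} e_{123}
Answer: -\frac{28}{3} + \frac{64}{3} e_{2} + 4 e_{3}


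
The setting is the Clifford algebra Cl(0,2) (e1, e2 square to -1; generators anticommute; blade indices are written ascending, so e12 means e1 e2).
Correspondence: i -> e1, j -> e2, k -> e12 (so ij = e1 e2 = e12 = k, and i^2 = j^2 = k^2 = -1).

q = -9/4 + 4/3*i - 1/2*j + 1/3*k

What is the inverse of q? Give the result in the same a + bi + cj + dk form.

In blades: q = -9/4 + 4/3*e1 - 1/2*e2 + 1/3*e12.
With qbar = -9/4 - 4/3*e1 + 1/2*e2 - 1/3*e12 (scalar fixed, mapped units negated), q qbar = 1037/144 (the sum of squared coefficients), so q^-1 = qbar / (1037/144) = -324/1037 - 192/1037*e1 + 72/1037*e2 - 48/1037*e12; translating back:
Answer: -324/1037 - 192/1037*i + 72/1037*j - 48/1037*k


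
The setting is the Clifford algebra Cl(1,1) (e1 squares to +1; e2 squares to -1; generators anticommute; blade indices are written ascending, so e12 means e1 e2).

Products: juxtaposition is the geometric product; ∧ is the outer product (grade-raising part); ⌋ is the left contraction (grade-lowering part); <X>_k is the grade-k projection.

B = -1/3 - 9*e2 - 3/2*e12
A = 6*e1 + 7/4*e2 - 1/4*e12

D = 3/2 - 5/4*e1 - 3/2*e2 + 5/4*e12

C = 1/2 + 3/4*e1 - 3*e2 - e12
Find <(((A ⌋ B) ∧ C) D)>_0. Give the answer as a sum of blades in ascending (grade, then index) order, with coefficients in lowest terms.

step 1: 129/8 - 21/8*e1 - 9*e2
step 2: 129/16 + 345/32*e1 - 423/8*e2 - 3/2*e12
step 3: -10569/128 - 249/4*e1 - 10215/128*e2 - 1191/16*e12
step 4: -10569/128
Answer: -10569/128


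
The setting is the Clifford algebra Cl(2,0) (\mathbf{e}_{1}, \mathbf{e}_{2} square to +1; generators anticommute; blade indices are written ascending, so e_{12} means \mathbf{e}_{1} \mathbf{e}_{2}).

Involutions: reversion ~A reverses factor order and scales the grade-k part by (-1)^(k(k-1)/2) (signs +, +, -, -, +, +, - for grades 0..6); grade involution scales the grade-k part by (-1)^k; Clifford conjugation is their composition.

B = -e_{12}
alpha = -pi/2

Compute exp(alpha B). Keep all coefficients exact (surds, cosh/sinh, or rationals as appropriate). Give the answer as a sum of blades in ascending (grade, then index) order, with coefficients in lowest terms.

B^2 = (-1)^2*(e_{12})^2 = 1*(-1) = -1 (a basis 2-blade squares to minus the product of its generators' squares).
B^2 = -1 — the negative square puts this in the circular regime; l = 1, alpha*l = - \frac{\pi}{2}, so exp(alpha B) = cos(- \frac{\pi}{2}) + (sin(- \frac{\pi}{2})/1)*B = 0 + (-1)*B.
Answer: e_{12}


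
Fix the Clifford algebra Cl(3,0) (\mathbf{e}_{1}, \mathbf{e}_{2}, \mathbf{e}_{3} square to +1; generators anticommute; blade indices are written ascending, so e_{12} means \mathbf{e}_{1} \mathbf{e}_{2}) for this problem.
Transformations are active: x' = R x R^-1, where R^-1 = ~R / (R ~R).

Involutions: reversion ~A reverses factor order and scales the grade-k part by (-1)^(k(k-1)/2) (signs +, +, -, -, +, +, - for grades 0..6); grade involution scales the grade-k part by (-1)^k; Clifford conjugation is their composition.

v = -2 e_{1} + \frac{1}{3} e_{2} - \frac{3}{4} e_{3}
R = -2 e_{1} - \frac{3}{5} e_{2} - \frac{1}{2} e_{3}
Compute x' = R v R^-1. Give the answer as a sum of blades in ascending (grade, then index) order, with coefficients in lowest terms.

~R = -2 e_{1} - \frac{3}{5} e_{2} - \frac{1}{2} e_{3}, and R ~R = \frac{461}{100}, so R^-1 = ~R / (\frac{461}{100}).
R v = \frac{167}{40} - \frac{28}{15} e_{12} + \frac{1}{2} e_{13} + \frac{37}{60} e_{23}
Answer: -\frac{748}{461} e_{1} - \frac{1964}{1383} e_{2} - \frac{287}{1844} e_{3}


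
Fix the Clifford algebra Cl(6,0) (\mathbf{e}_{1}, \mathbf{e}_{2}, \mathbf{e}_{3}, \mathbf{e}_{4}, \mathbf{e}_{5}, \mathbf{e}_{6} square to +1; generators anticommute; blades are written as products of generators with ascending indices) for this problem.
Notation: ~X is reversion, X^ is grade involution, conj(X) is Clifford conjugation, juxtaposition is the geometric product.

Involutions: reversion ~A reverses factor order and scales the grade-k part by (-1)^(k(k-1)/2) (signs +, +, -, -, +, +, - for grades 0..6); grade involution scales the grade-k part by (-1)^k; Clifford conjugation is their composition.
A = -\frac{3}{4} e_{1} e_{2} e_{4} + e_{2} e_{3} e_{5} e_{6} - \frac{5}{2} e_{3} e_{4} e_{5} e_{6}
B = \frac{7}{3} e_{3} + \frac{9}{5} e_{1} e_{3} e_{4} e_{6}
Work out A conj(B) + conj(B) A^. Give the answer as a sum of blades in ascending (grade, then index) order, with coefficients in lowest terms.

first term: \frac{9}{2} e_{1} e_{5} + \frac{27}{20} e_{2} e_{3} e_{6} - \frac{7}{3} e_{2} e_{5} e_{6} - \frac{35}{6} e_{4} e_{5} e_{6} - \frac{7}{4} e_{1} e_{2} e_{3} e_{4} + \frac{9}{5} e_{1} e_{2} e_{4} e_{5}
second term: -\frac{9}{2} e_{1} e_{5} - \frac{27}{20} e_{2} e_{3} e_{6} + \frac{7}{3} e_{2} e_{5} e_{6} + \frac{35}{6} e_{4} e_{5} e_{6} - \frac{7}{4} e_{1} e_{2} e_{3} e_{4} + \frac{9}{5} e_{1} e_{2} e_{4} e_{5}
Answer: -\frac{7}{2} e_{1} e_{2} e_{3} e_{4} + \frac{18}{5} e_{1} e_{2} e_{4} e_{5}


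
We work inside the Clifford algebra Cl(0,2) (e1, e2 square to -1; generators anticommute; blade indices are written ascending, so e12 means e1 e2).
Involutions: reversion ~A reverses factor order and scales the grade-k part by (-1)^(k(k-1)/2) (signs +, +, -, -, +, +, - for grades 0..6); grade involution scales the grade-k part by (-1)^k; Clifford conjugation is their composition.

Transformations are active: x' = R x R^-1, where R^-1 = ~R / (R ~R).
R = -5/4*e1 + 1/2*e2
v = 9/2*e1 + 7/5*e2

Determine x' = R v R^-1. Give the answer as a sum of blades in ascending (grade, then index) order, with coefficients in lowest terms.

~R = -5/4*e1 + 1/2*e2, and R ~R = -29/16, so R^-1 = ~R / (-29/16).
R v = 197/40 - 4*e12
Answer: 133/58*e1 - 597/145*e2


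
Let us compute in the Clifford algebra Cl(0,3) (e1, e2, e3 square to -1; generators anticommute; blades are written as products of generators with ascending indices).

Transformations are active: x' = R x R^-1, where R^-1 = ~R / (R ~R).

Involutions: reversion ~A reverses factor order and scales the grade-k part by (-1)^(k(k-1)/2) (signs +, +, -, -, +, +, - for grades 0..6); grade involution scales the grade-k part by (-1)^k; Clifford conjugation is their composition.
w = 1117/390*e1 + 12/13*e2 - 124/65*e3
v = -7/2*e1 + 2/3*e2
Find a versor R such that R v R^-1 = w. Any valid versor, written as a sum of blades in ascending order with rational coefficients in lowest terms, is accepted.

A norm check does it: q(v) = q(w) = -457/36, hence R = v + w = -124/195*e1 + 62/39*e2 - 124/65*e3 realises the map — parallel part kept, (v - w)/2 negated, v carried to w.
Answer: -124/195*e1 + 62/39*e2 - 124/65*e3


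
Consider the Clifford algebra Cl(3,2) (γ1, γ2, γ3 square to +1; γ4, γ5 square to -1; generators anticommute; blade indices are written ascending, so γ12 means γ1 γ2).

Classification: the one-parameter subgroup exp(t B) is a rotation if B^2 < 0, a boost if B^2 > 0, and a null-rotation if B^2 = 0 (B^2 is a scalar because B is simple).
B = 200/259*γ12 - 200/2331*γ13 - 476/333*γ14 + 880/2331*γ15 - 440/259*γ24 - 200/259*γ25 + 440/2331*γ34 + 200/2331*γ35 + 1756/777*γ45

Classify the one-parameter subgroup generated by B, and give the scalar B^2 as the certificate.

B^2 term by term: the squares give (200/259)^2*(γ12)^2 + (-200/2331)^2*(γ13)^2 + (-476/333)^2*(γ14)^2 + (880/2331)^2*(γ15)^2 + (-440/259)^2*(γ24)^2 + (-200/259)^2*(γ25)^2 + (440/2331)^2*(γ34)^2 + (200/2331)^2*(γ35)^2 + (1756/777)^2*(γ45)^2 = 40000/67081*(-1) + 40000/5433561*(-1) + 226576/110889*(+1) + 774400/5433561*(+1) + 193600/67081*(+1) + 40000/67081*(+1) + 193600/5433561*(+1) + 40000/5433561*(+1) + 3083536/603729*(-1) = 0 (each basis 2-blade squares to minus the product of its generators' squares); cross terms between blades sharing an index anticommute and cancel; the commuting (index-disjoint) pairs give grade-4 terms 2*c*c'*(blade product), which cancel blade by blade — γ1234: 176000/603729 - 176000/603729 = 0; γ1235: 80000/603729 - 80000/603729 = 0; γ1245: 702400/201243 - 27200/12321 - 774400/603729 = 0; γ1345: -702400/1811187 + 27200/110889 + 774400/5433561 = 0; γ2345: 176000/603729 - 176000/603729 = 0 — confirming B is simple. So B^2 = 0.
Answer: null-rotation, certificate B^2 = 0. No conjugation can change B^2 = 0; the sign gives the class.


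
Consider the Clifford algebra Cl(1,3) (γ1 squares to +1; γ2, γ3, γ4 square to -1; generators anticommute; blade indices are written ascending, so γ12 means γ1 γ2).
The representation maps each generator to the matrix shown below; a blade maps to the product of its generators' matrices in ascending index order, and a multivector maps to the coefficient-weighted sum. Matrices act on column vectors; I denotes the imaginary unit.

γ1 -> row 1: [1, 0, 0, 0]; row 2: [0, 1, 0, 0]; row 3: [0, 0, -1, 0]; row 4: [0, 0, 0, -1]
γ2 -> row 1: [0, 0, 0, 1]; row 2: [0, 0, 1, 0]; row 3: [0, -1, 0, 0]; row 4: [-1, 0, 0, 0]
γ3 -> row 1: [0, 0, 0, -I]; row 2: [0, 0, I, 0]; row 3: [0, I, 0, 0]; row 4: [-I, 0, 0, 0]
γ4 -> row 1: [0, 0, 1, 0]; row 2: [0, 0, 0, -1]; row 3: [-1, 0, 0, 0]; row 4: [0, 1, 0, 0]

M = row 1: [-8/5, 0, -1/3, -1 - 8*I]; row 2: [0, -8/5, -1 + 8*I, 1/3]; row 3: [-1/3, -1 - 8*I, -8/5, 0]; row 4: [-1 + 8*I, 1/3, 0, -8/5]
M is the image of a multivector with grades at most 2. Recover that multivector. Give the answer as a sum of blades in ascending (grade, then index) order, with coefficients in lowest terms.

Method: the blade images are trace-orthogonal — tr(rho(e_A) rho(e_B)^-1) = 4 if A = B and 0 otherwise — and rho(e_A)^-1 = (e_A)^2 * rho(e_A) with (e_A)^2 = +1 or -1, so the coefficient of e_A in the preimage is (e_A)^2 * tr(M rho(e_A))/4.
Nonzero projections over blades of grade <= 2: 1: (1)^2 = +1, tr(M 1) = -32/5, coefficient -8/5; γ12: (γ12)^2 = +1, tr(M rho(γ12)) = -4, coefficient -1; γ13: (γ13)^2 = +1, tr(M rho(γ13)) = 32, coefficient 8; γ14: (γ14)^2 = +1, tr(M rho(γ14)) = -4/3, coefficient -1/3. Every other blade of grade <= 2 projects to 0.
Answer: -8/5 - γ12 + 8*γ13 - 1/3*γ14


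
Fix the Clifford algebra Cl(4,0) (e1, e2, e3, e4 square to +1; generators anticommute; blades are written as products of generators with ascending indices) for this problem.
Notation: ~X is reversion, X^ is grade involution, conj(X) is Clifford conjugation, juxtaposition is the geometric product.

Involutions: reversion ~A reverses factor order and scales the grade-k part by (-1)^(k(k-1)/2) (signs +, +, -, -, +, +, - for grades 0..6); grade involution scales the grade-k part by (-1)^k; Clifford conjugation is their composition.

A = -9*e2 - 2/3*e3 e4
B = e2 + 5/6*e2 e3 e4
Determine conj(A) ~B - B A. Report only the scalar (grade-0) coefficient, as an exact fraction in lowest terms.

first term: 9 + 5/9*e2 - 15/2*e3 e4 + 2/3*e2 e3 e4
second term: -9 + 5/9*e2 - 15/2*e3 e4 - 2/3*e2 e3 e4
Answer: 18


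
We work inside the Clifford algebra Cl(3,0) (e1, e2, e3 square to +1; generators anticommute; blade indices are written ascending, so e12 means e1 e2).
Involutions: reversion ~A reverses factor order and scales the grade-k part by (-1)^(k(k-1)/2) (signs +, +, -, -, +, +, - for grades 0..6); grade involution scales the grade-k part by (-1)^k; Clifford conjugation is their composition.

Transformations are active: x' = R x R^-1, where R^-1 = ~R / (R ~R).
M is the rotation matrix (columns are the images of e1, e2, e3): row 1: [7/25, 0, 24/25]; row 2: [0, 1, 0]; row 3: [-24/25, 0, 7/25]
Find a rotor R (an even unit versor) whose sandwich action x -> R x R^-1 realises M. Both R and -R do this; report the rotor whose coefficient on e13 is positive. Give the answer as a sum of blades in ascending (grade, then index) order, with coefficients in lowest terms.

Method: write R = a + b12*e12 + b13*e13 + b23*e23 with a^2 + b12^2 + b13^2 + b23^2 = 1 (so R^-1 = ~R). Expanding the columns R e_j ~R gives tr M = 4a^2 - 1 and, from the antisymmetric part, M21 - M12 = -4a*b12, M13 - M31 = 4a*b13, M32 - M23 = -4a*b23.
Here tr M = 39/25, so a^2 = (1 + tr M)/4 = 16/25 and a = ±4/5. Taking a = 4/5: M21 - M12 = 0, M13 - M31 = 48/25, M32 - M23 = 0, giving b12 = 0, b13 = 3/5, b23 = 0, i.e. R = 4/5 + 3/5*e13.
Its e13 coefficient is already positive.
Answer: 4/5 + 3/5*e13. Why the constraint matters: R and -R act identically through the sandwich — M has trace 39/25 either way — so only the sign condition on e13 picks one of the two preimages.


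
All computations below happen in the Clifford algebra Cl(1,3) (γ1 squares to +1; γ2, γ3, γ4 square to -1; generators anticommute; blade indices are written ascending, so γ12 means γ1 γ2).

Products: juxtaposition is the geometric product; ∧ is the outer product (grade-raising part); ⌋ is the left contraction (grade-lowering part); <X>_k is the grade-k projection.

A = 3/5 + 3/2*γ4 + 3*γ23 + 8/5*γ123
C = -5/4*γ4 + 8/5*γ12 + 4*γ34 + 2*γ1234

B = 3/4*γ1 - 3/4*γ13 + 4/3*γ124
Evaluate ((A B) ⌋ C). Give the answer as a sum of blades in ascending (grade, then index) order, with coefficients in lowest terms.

step 1: 9/20*γ1 + 6/5*γ2 + 1/4*γ12 - 9/20*γ13 - 9/8*γ14 + 6/5*γ23 + 32/15*γ34 + 9/4*γ123 + 4/5*γ124 + 23/8*γ134
step 2: -122/15 + 48/25*γ1 - 503/100*γ2 + 8/5*γ3 - 9/2*γ4 - 64/15*γ12 - 12/5*γ14 - 9/4*γ23 + 9/10*γ24 + 1/2*γ34 + 12/5*γ134 + 9/10*γ234
Answer: -122/15 + 48/25*γ1 - 503/100*γ2 + 8/5*γ3 - 9/2*γ4 - 64/15*γ12 - 12/5*γ14 - 9/4*γ23 + 9/10*γ24 + 1/2*γ34 + 12/5*γ134 + 9/10*γ234


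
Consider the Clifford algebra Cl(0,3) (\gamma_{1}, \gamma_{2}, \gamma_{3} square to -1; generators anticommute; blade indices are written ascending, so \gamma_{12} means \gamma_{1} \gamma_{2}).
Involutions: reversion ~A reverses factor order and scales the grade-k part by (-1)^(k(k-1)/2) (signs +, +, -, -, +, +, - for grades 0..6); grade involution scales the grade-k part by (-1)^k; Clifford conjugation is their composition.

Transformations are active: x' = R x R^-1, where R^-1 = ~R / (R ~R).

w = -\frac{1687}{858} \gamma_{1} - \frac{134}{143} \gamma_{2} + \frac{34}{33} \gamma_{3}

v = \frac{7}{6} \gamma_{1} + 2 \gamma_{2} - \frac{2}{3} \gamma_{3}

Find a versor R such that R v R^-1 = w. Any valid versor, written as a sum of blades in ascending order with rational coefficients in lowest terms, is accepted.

Why this works: both vectors square to -\frac{209}{36}, so q(v) = q(w) and R = v + w = -\frac{343}{429} \gamma_{1} + \frac{152}{143} \gamma_{2} + \frac{4}{11} \gamma_{3} carries v to w — its own direction survives, the complement (v - w)/2 flips.
Answer: -\frac{343}{429} \gamma_{1} + \frac{152}{143} \gamma_{2} + \frac{4}{11} \gamma_{3}


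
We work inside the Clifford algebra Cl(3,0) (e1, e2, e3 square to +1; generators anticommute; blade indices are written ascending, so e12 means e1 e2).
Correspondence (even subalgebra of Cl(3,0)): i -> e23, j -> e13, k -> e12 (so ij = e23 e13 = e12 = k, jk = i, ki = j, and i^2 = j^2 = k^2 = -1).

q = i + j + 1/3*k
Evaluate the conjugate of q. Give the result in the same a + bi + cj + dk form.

In blades: q = 1/3*e12 + e13 + e23.
Quaternion conjugation is reversion on the even subalgebra: the scalar is fixed and every grade-2 blade flips sign, giving -1/3*e12 - e13 - e23; translating back:
Answer: -i - j - 1/3*k


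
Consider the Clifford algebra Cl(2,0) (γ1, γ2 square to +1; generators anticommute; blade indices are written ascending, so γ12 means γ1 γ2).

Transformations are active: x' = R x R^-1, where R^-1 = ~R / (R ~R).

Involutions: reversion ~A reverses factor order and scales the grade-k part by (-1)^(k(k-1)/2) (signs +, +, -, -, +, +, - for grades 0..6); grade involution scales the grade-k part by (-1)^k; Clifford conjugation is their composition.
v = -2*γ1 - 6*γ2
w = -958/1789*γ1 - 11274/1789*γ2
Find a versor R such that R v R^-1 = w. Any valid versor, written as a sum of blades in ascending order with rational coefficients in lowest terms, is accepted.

Equal squares first: v^2 = w^2 = 40. Then v + w = -4536/1789*γ1 - 22008/1789*γ2 is a versor taking v to w, provided it is invertible.
Answer: -4536/1789*γ1 - 22008/1789*γ2


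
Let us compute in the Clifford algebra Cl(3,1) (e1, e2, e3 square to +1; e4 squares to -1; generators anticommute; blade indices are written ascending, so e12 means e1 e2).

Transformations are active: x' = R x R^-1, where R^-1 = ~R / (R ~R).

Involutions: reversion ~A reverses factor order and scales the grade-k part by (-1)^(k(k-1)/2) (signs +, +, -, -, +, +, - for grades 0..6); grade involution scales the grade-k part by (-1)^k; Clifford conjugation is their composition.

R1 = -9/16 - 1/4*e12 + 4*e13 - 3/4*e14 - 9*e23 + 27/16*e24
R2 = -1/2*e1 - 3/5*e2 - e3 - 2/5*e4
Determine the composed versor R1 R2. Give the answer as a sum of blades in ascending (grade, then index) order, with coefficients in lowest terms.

Distribute over the terms of R2 (each basis-blade product reordered to ascending indices, repeated generators contracted through their squares):
R1 (-1/2*e1) = 9/32*e1 - 1/8*e2 + 2*e3 - 3/8*e4 + 9/2*e123 - 27/32*e124
R1 (-3/5*e2) = 3/20*e1 + 27/80*e2 - 27/5*e3 + 81/80*e4 + 12/5*e123 - 9/20*e124
R1 (-e3) = -4*e1 + 9*e2 + 9/16*e3 + 1/4*e123 - 3/4*e134 + 27/16*e234
R1 (-2/5*e4) = -3/10*e1 + 27/40*e2 + 9/40*e4 + 1/10*e124 - 8/5*e134 + 18/5*e234
Summing the partial products and collecting blades:
Answer: -619/160*e1 + 791/80*e2 - 227/80*e3 + 69/80*e4 + 143/20*e123 - 191/160*e124 - 47/20*e134 + 423/80*e234


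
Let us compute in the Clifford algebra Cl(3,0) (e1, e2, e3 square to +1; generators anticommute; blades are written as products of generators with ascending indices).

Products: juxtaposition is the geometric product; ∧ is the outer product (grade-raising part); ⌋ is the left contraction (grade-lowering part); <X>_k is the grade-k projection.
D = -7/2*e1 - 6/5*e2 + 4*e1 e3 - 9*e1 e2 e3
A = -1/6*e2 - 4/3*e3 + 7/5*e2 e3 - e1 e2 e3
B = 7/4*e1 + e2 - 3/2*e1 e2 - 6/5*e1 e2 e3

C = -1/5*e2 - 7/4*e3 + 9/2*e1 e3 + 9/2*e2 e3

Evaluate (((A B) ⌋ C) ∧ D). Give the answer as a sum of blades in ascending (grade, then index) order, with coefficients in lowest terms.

step 1: -41/30 + 143/100*e1 - 29/10*e3 + 227/120*e1 e2 + 157/30*e1 e3 - 5/12*e2 e3 + 89/20*e1 e2 e3
step 2: -83/5 + 261/20*e1 + 3997/300*e2 + 662/75*e3 - 123/20*e1 e3 - 123/20*e2 e3
step 3: 581/10*e1 + 498/25*e2 + 18583/600*e1 e2 - 2663/75*e1 e3 + 1324/125*e2 e3 + 66151/600*e1 e2 e3
Answer: 581/10*e1 + 498/25*e2 + 18583/600*e1 e2 - 2663/75*e1 e3 + 1324/125*e2 e3 + 66151/600*e1 e2 e3


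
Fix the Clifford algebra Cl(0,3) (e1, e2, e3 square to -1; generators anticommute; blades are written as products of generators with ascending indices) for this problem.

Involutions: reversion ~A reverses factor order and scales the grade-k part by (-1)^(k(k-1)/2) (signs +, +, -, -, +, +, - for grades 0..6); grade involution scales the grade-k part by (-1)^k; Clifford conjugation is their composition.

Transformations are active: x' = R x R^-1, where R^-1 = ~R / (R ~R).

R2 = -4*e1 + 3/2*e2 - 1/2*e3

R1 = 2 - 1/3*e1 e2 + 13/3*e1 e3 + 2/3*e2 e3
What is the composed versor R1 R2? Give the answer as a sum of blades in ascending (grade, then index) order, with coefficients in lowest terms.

Distribute over the terms of R2 (each basis-blade product reordered to ascending indices, repeated generators contracted through their squares):
R1 (-4*e1) = -8*e1 + 4/3*e2 - 52/3*e3 - 8/3*e1 e2 e3
R1 (3/2*e2) = 1/2*e1 + 3*e2 + e3 - 13/2*e1 e2 e3
R1 (-1/2*e3) = 13/6*e1 + 1/3*e2 - e3 + 1/6*e1 e2 e3
Summing the partial products and collecting blades:
Answer: -16/3*e1 + 14/3*e2 - 52/3*e3 - 9*e1 e2 e3


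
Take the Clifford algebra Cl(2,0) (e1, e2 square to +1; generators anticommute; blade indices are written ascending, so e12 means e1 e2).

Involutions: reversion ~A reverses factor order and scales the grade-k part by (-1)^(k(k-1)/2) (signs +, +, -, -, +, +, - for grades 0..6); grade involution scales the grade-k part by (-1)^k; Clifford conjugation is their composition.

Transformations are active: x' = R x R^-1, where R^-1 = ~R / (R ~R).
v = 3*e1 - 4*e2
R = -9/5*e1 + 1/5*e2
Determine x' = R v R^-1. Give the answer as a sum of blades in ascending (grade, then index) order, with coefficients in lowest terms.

~R = -9/5*e1 + 1/5*e2, and R ~R = 82/25, so R^-1 = ~R / (82/25).
R v = -31/5 + 33/5*e12
Answer: 156/41*e1 + 133/41*e2
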